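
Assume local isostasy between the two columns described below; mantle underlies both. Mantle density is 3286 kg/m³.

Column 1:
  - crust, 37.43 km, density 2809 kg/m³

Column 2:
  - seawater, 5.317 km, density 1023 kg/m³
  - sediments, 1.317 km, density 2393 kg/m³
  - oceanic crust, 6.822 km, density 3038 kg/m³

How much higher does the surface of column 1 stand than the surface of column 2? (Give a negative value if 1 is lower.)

0.899 km

For any compensation level in the mantle, the mantle terms cancel and isostasy reduces to e = (Σt_1 − Σt_2) − (Σ(ρt)_1 − Σ(ρt)_2) / ρ_m.
Σt_1 = 37.43 km; Σt_2 = 13.456 km; Σ(ρt)_1 = 105140.87; Σ(ρt)_2 = 29316.108 (in km·kg/m³).
e = (37.43 − 13.456) − (105140.87 − 29316.108) / 3286 = 0.899 km.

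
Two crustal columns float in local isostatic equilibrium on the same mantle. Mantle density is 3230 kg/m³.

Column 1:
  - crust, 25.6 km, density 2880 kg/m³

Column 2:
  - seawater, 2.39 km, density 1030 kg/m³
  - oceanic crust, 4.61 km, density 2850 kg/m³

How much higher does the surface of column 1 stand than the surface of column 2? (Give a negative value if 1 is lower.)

0.604 km

For any compensation level in the mantle, the mantle terms cancel and isostasy reduces to e = (Σt_1 − Σt_2) − (Σ(ρt)_1 − Σ(ρt)_2) / ρ_m.
Σt_1 = 25.6 km; Σt_2 = 7 km; Σ(ρt)_1 = 73728; Σ(ρt)_2 = 15600.2 (in km·kg/m³).
e = (25.6 − 7) − (73728 − 15600.2) / 3230 = 0.604 km.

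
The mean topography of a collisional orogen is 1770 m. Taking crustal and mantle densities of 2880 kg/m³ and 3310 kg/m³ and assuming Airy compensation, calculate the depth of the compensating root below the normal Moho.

Balancing pressure at the compensation depth: the weight of the topography is balanced by the buoyancy of the root, ρ_c h = (ρ_m − ρ_c) r.
r = h · ρ_c / (ρ_m − ρ_c) = 1770 m × 2880 / (3310 − 2880) = 11900 m.

11900 m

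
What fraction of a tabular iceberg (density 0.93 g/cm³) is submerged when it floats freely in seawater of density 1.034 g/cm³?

Submerged fraction = ρ_obj/ρ_fluid = 0.93/1.034 = 89.9%.

89.9%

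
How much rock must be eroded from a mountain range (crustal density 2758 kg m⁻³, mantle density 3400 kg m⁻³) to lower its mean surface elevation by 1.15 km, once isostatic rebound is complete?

Net drop Δ = e − u = e − e ρ_c/ρ_m = e (ρ_m − ρ_c)/ρ_m.
e = Δ ρ_m/(ρ_m − ρ_c) = 1.15 km × 3400/642 = 6.09 km.

6.09 km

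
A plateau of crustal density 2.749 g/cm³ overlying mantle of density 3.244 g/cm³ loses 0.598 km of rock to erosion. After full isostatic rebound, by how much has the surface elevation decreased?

0.0912 km

Rebound u = e ρ_c/ρ_m = 0.598 km × 2.749/3.244 = 0.5068 km.
Net surface drop = e − u = 0.598 km − 0.5068 km = e (ρ_m − ρ_c)/ρ_m = 0.0912 km.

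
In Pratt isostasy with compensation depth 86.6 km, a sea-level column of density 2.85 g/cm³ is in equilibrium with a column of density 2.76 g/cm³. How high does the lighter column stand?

ρ_ref D = ρ (D + h) → h = D (ρ_ref − ρ)/ρ.
h = 86.6 km × (2.85 − 2.76)/2.76 = 2.82 km.

2.82 km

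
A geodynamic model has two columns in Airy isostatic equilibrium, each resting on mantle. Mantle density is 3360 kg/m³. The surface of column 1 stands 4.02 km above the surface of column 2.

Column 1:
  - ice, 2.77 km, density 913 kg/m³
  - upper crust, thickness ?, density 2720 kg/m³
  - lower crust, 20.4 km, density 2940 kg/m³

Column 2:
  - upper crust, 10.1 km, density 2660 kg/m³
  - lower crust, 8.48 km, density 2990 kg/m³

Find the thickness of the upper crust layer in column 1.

Take the compensation level at the base of the deeper column (depth z_c below the surface of column 1) and equate Σ ρ_i t_i down to z_c; mantle fills any gap and the z_c terms cancel.
Column 1: 2.77×913 + x×2720 + 20.4×2940 + (z_c − 23.17 − x)×3360
Column 2: 4.02×0 + 10.1×2660 + 8.48×2990 + (z_c − 4.02 − 18.58)×3360
The z_c×3360 term appears on both sides and cancels. Collect the known terms of each column as K = Σ(ρt)_known − 3360 × (depth of known layers): K_1 = 62505.01 − 3360×23.17 = −15346.19; K_2 = 52221.2 − 3360×(4.02 + 18.58) = −23714.8.
Balance: K_1 − x×(3360 − 2720) = K_2, so x = (K_1 − K_2)/(3360 − 2720) = 8368.61/640 = 13.1 km.

13.1 km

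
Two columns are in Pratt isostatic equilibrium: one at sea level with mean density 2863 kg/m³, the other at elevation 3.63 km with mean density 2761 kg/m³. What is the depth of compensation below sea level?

ρ_ref D = ρ (D + h) → D (ρ_ref − ρ) = ρ h.
D = ρ h/(ρ_ref − ρ) = 2761 × 3.63 km/(2863 − 2761) = 98.3 km.

98.3 km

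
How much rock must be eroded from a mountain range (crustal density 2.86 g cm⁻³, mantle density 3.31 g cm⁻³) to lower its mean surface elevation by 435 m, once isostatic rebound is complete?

Net drop Δ = e − u = e − e ρ_c/ρ_m = e (ρ_m − ρ_c)/ρ_m.
e = Δ ρ_m/(ρ_m − ρ_c) = 435 m × 3.31/0.45 = 3200 m.

3200 m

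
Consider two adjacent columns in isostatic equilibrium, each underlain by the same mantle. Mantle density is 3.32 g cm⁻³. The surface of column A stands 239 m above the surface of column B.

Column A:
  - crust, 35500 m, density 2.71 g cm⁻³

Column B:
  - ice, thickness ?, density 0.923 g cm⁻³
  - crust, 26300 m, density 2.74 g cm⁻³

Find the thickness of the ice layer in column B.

2340 m

Take the compensation level at the base of the deeper column (depth z_c below the surface of column A) and equate Σ ρ_i t_i down to z_c; mantle fills any gap and the z_c terms cancel.
Column A: 35500×2.71 + (z_c − 35500)×3.32
Column B: 239×0 + x×0.923 + 26300×2.74 + (z_c − 239 − 26300 − x)×3.32
The z_c×3.32 term appears on both sides and cancels. Collect the known terms of each column as K = Σ(ρt)_known − 3.32 × (depth of known layers): K_A = 96205 − 3.32×35500 = −21655; K_B = 72062 − 3.32×(239 + 26300) = −16047.48.
Balance: K_A = K_B − x×(3.32 − 0.923), so x = (K_B − K_A)/(3.32 − 0.923) = 5607.52/2.397 = 2340 m.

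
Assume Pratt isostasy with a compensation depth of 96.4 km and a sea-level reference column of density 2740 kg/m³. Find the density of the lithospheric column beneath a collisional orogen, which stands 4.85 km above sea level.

2610 kg/m³

Pratt balance: ρ_ref D = ρ (D + h).
ρ = ρ_ref D/(D + h) = 2740 × 96.4 km/(96.4 km + 4.85 km) = 2610 kg/m³.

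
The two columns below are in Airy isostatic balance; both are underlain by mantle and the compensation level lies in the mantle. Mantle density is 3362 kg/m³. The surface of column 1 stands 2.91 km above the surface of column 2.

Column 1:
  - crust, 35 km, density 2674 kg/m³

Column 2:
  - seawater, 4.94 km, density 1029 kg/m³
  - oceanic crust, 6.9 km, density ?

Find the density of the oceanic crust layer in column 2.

Take the compensation level at the base of the deeper column (depth z_c below the surface of column 1) and equate Σ ρ_i t_i down to z_c; mantle fills any gap and the z_c terms cancel.
Column 1: 35×2674 + (z_c − 35)×3362
Column 2: 2.91×0 + 4.94×1029 + 6.9×ρ + (z_c − 2.91 − 11.84)×3362
The z_c×3362 term appears on both sides and cancels. Collect the known terms of each column as K = Σ(ρt)_known − 3362 × (depth of known layers): K_1 = 93590 − 3362×35 = −24080; K_2 = 5083.26 − 3362×(2.91 + 11.84) = −44506.24.
Balance: K_1 = K_2 + 6.9×ρ, so ρ = (K_1 − K_2)/6.9 = 20426.2/6.9 = 2960 kg/m³.

2960 kg/m³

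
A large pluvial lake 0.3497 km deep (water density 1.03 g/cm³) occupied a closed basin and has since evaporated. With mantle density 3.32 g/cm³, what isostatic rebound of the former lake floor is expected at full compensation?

u = d ρ_w/ρ_m = 0.3497 km × 1.03/3.32 = 0.108 km.

0.108 km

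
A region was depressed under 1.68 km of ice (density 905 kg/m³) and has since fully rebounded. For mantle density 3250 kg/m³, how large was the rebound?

Removing the load lets mantle flow back in; uplift u satisfies ρ_ice t = ρ_m u.
u = t ρ_ice/ρ_m = 1.68 km × 905/3250 = 0.468 km.

0.468 km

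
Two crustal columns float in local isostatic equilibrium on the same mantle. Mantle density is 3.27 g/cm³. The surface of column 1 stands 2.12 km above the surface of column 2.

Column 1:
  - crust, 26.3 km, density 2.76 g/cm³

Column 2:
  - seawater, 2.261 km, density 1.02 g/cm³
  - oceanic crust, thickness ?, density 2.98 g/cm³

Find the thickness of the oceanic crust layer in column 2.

Take the compensation level at the base of the deeper column (depth z_c below the surface of column 1) and equate Σ ρ_i t_i down to z_c; mantle fills any gap and the z_c terms cancel.
Column 1: 26.3×2.76 + (z_c − 26.3)×3.27
Column 2: 2.12×0 + 2.261×1.02 + x×2.98 + (z_c − 2.12 − 2.261 − x)×3.27
The z_c×3.27 term appears on both sides and cancels. Collect the known terms of each column as K = Σ(ρt)_known − 3.27 × (depth of known layers): K_1 = 72.588 − 3.27×26.3 = −13.413; K_2 = 2.30622 − 3.27×(2.12 + 2.261) = −12.01965.
Balance: K_1 = K_2 − x×(3.27 − 2.98), so x = (K_2 − K_1)/(3.27 − 2.98) = 1.39335/0.29 = 4.8 km.

4.8 km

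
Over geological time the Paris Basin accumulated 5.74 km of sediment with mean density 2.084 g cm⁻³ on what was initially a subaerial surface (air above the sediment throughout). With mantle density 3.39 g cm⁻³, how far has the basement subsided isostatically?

3.53 km

Subaerial load: s = t ρ_sed / ρ_m = 5.74 km × 2.084/3.39 = 3.53 km.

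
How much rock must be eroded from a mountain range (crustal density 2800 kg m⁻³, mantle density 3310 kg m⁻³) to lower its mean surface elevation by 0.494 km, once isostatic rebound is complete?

Net drop Δ = e − u = e − e ρ_c/ρ_m = e (ρ_m − ρ_c)/ρ_m.
e = Δ ρ_m/(ρ_m − ρ_c) = 0.494 km × 3310/510 = 3.21 km.

3.21 km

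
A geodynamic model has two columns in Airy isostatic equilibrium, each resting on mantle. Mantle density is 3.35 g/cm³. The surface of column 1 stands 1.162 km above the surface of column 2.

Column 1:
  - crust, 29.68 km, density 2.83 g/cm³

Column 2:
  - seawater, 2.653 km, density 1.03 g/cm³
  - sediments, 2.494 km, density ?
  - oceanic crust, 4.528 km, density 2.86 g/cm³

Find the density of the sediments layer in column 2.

2.08 g/cm³

Take the compensation level at the base of the deeper column (depth z_c below the surface of column 1) and equate Σ ρ_i t_i down to z_c; mantle fills any gap and the z_c terms cancel.
Column 1: 29.68×2.83 + (z_c − 29.68)×3.35
Column 2: 1.162×0 + 2.653×1.03 + 2.494×ρ + 4.528×2.86 + (z_c − 1.162 − 9.675)×3.35
The z_c×3.35 term appears on both sides and cancels. Collect the known terms of each column as K = Σ(ρt)_known − 3.35 × (depth of known layers): K_1 = 83.9944 − 3.35×29.68 = −15.4336; K_2 = 15.68267 − 3.35×(1.162 + 9.675) = −20.62128.
Balance: K_1 = K_2 + 2.494×ρ, so ρ = (K_1 − K_2)/2.494 = 5.18768/2.494 = 2.08 g/cm³.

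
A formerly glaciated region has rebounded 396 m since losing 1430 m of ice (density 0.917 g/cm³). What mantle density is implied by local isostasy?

ρ_m = ρ_ice t / u = 0.917 × 1430 m/396 m = 3.31 g/cm³.

3.31 g/cm³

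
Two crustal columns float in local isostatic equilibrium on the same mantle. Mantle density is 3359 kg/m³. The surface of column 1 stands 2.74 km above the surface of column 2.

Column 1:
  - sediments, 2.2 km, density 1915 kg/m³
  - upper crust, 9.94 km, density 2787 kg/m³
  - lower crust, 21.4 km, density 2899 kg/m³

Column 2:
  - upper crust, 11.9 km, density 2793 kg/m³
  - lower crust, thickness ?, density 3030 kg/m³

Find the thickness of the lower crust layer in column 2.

8.41 km

Take the compensation level at the base of the deeper column (depth z_c below the surface of column 1) and equate Σ ρ_i t_i down to z_c; mantle fills any gap and the z_c terms cancel.
Column 1: 2.2×1915 + 9.94×2787 + 21.4×2899 + (z_c − 33.54)×3359
Column 2: 2.74×0 + 11.9×2793 + x×3030 + (z_c − 2.74 − 11.9 − x)×3359
The z_c×3359 term appears on both sides and cancels. Collect the known terms of each column as K = Σ(ρt)_known − 3359 × (depth of known layers): K_1 = 93954.38 − 3359×33.54 = −18706.48; K_2 = 33236.7 − 3359×(2.74 + 11.9) = −15939.06.
Balance: K_1 = K_2 − x×(3359 − 3030), so x = (K_2 − K_1)/(3359 − 3030) = 2767.42/329 = 8.41 km.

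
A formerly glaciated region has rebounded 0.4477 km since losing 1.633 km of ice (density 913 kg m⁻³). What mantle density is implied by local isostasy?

ρ_m = ρ_ice t / u = 913 × 1.633 km/0.4477 km = 3330 kg m⁻³.

3330 kg m⁻³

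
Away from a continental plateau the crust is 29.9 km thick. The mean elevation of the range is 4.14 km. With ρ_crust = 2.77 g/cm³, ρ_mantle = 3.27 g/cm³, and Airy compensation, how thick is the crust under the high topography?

57 km

Root depth r = h ρ_c / (ρ_m − ρ_c) = 4.14 km × 2.77 / 0.5 = 22.94 km.
Total thickness = T + h + r = 29.9 km + 4.14 km + 22.94 km = 57 km.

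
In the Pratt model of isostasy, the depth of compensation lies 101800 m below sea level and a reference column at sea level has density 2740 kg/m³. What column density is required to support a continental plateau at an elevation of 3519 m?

Pratt balance: ρ_ref D = ρ (D + h).
ρ = ρ_ref D/(D + h) = 2740 × 101800 m/(101800 m + 3519 m) = 2650 kg/m³.

2650 kg/m³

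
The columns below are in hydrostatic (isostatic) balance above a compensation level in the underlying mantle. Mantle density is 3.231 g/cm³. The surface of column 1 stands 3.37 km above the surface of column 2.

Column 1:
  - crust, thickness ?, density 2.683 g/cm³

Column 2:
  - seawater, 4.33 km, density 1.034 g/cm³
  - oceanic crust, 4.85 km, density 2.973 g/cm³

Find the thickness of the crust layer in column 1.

39.5 km

Take the compensation level at the base of the deeper column (depth z_c below the surface of column 1) and equate Σ ρ_i t_i down to z_c; mantle fills any gap and the z_c terms cancel.
Column 1: x×2.683 + (z_c − 0 − x)×3.231
Column 2: 3.37×0 + 4.33×1.034 + 4.85×2.973 + (z_c − 3.37 − 9.18)×3.231
The z_c×3.231 term appears on both sides and cancels. Collect the known terms of each column as K = Σ(ρt)_known − 3.231 × (depth of known layers): K_1 = 0 − 3.231×0 = 0; K_2 = 18.89627 − 3.231×(3.37 + 9.18) = −21.65278.
Balance: K_1 − x×(3.231 − 2.683) = K_2, so x = (K_1 − K_2)/(3.231 − 2.683) = 21.6528/0.548 = 39.5 km.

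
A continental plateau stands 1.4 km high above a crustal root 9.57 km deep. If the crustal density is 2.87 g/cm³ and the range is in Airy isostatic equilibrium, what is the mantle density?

Airy balance: ρ_c h = (ρ_m − ρ_c) r → ρ_m = ρ_c (1 + h/r).
ρ_m = 2.87 × (1 + 1.4 km/9.57 km) = 3.29 g/cm³.

3.29 g/cm³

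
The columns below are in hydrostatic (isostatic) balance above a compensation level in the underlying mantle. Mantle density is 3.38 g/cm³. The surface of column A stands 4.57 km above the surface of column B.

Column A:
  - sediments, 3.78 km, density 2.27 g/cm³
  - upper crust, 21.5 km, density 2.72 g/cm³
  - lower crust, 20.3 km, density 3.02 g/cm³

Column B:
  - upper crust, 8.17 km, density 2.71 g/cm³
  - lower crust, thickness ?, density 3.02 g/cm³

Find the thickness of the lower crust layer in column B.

Take the compensation level at the base of the deeper column (depth z_c below the surface of column A) and equate Σ ρ_i t_i down to z_c; mantle fills any gap and the z_c terms cancel.
Column A: 3.78×2.27 + 21.5×2.72 + 20.3×3.02 + (z_c − 45.58)×3.38
Column B: 4.57×0 + 8.17×2.71 + x×3.02 + (z_c − 4.57 − 8.17 − x)×3.38
The z_c×3.38 term appears on both sides and cancels. Collect the known terms of each column as K = Σ(ρt)_known − 3.38 × (depth of known layers): K_A = 128.3666 − 3.38×45.58 = −25.6938; K_B = 22.1407 − 3.38×(4.57 + 8.17) = −20.9205.
Balance: K_A = K_B − x×(3.38 − 3.02), so x = (K_B − K_A)/(3.38 − 3.02) = 4.7733/0.36 = 13.3 km.

13.3 km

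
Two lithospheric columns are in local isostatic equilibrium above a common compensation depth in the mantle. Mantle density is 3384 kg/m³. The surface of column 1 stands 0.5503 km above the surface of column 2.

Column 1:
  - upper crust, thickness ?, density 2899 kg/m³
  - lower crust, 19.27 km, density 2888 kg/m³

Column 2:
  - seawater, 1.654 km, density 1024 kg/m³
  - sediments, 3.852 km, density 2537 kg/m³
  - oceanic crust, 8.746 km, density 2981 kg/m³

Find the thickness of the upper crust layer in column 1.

Take the compensation level at the base of the deeper column (depth z_c below the surface of column 1) and equate Σ ρ_i t_i down to z_c; mantle fills any gap and the z_c terms cancel.
Column 1: x×2899 + 19.27×2888 + (z_c − 19.27 − x)×3384
Column 2: 0.5503×0 + 1.654×1024 + 3.852×2537 + 8.746×2981 + (z_c − 0.5503 − 14.252)×3384
The z_c×3384 term appears on both sides and cancels. Collect the known terms of each column as K = Σ(ρt)_known − 3384 × (depth of known layers): K_1 = 55651.76 − 3384×19.27 = −9557.92; K_2 = 37538.046 − 3384×(0.5503 + 14.252) = −12552.9372.
Balance: K_1 − x×(3384 − 2899) = K_2, so x = (K_1 − K_2)/(3384 − 2899) = 2995.02/485 = 6.18 km.

6.18 km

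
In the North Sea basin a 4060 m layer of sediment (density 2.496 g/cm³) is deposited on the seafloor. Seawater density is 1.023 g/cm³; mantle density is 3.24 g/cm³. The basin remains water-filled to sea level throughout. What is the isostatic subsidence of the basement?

2700 m

Submarine loading: the sediment displaces seawater, and the subsidence is in turn flooded, so s (ρ_m − ρ_w) = t (ρ_sed − ρ_w).
s = 4060 m × (2.496 − 1.023) / (3.24 − 1.023) = 2700 m.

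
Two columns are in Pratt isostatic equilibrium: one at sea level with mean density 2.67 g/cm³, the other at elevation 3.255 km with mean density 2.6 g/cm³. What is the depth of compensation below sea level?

121 km

ρ_ref D = ρ (D + h) → D (ρ_ref − ρ) = ρ h.
D = ρ h/(ρ_ref − ρ) = 2.6 × 3.255 km/(2.67 − 2.6) = 121 km.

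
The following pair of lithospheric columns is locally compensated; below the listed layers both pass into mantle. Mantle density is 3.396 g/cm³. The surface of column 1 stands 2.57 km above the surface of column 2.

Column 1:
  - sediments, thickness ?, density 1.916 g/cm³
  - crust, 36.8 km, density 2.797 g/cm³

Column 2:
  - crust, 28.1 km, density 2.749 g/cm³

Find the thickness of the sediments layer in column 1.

Take the compensation level at the base of the deeper column (depth z_c below the surface of column 1) and equate Σ ρ_i t_i down to z_c; mantle fills any gap and the z_c terms cancel.
Column 1: x×1.916 + 36.8×2.797 + (z_c − 36.8 − x)×3.396
Column 2: 2.57×0 + 28.1×2.749 + (z_c − 2.57 − 28.1)×3.396
The z_c×3.396 term appears on both sides and cancels. Collect the known terms of each column as K = Σ(ρt)_known − 3.396 × (depth of known layers): K_1 = 102.9296 − 3.396×36.8 = −22.0432; K_2 = 77.2469 − 3.396×(2.57 + 28.1) = −26.90842.
Balance: K_1 − x×(3.396 − 1.916) = K_2, so x = (K_1 − K_2)/(3.396 − 1.916) = 4.86522/1.48 = 3.29 km.

3.29 km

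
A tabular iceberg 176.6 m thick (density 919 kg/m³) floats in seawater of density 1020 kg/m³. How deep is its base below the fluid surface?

Draft d = t ρ_obj/ρ_fluid = 176.6 m × 919/1020 = 159 m.

159 m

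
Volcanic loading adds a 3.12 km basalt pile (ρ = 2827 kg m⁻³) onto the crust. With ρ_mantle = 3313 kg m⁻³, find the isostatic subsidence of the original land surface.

Subaerial loading: s = t ρ_load / ρ_m.
s = 3.12 km × 2827/3313 = 2.66 km.

2.66 km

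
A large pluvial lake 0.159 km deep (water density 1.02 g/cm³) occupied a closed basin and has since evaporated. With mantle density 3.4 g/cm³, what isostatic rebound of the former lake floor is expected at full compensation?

0.0477 km

u = d ρ_w/ρ_m = 0.159 km × 1.02/3.4 = 0.0477 km.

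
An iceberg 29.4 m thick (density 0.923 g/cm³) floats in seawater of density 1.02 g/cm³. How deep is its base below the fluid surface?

26.6 m

Draft d = t ρ_obj/ρ_fluid = 29.4 m × 0.923/1.02 = 26.6 m.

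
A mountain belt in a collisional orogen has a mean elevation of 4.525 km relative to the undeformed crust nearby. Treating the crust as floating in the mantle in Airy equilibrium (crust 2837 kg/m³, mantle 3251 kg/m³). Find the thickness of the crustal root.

31 km

Isostatic balance requires: the weight of the topography is balanced by the buoyancy of the root, ρ_c h = (ρ_m − ρ_c) r.
r = h · ρ_c / (ρ_m − ρ_c) = 4.525 km × 2837 / (3251 − 2837) = 31 km.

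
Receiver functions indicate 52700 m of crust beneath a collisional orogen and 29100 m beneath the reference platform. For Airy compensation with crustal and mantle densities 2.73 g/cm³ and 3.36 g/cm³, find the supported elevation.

Excess crust Δ = 52700 m − 29100 m = 23600 m, split between elevation h and root r with h + r = Δ.
Airy balance ρ_c h = (ρ_m − ρ_c) r gives r = h ρ_c/(ρ_m − ρ_c), so h (1 + ρ_c/(ρ_m − ρ_c)) = Δ, i.e. h = Δ (ρ_m − ρ_c)/ρ_m.
h = 23600 m × 0.63/3.36 = 4420 m.

4420 m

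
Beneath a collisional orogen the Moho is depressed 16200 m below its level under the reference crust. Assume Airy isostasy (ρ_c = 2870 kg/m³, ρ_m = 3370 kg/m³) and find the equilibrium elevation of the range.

2820 m

In Airy isostatic equilibrium: ρ_c h = (ρ_m − ρ_c) r.
h = r (ρ_m − ρ_c) / ρ_c = 16200 m × (3370 − 2870) / 2870 = 2820 m.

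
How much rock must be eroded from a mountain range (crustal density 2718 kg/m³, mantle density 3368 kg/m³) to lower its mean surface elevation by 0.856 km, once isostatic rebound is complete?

Net drop Δ = e − u = e − e ρ_c/ρ_m = e (ρ_m − ρ_c)/ρ_m.
e = Δ ρ_m/(ρ_m − ρ_c) = 0.856 km × 3368/650 = 4.44 km.

4.44 km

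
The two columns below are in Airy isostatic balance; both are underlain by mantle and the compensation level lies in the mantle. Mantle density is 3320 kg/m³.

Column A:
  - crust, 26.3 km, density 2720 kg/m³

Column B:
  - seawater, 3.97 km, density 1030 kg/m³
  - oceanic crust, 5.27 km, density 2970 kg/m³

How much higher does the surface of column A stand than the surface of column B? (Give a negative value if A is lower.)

For any compensation level in the mantle, the mantle terms cancel and isostasy reduces to e = (Σt_A − Σt_B) − (Σ(ρt)_A − Σ(ρt)_B) / ρ_m.
Σt_A = 26.3 km; Σt_B = 9.24 km; Σ(ρt)_A = 71536; Σ(ρt)_B = 19741 (in km·kg/m³).
e = (26.3 − 9.24) − (71536 − 19741) / 3320 = 1.46 km.

1.46 km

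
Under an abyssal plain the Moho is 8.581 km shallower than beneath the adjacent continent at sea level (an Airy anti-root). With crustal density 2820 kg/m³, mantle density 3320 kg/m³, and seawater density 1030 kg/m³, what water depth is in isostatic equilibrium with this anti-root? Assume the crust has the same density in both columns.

Replacing a thickness d of crust by seawater at the top must be balanced by replacing crust with mantle at the base: d (ρ_c − ρ_w) = a (ρ_m − ρ_c).
d = a (ρ_m − ρ_c)/(ρ_c − ρ_w) = 8.581 km × 500/1790 = 2.4 km.

2.4 km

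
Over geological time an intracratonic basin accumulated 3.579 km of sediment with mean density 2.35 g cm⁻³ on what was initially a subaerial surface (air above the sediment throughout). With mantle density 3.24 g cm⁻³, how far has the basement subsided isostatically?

Subaerial load: s = t ρ_sed / ρ_m = 3.579 km × 2.35/3.24 = 2.6 km.

2.6 km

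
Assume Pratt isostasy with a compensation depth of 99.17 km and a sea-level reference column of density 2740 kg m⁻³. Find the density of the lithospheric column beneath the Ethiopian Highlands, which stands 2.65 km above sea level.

Pratt balance: ρ_ref D = ρ (D + h).
ρ = ρ_ref D/(D + h) = 2740 × 99.17 km/(99.17 km + 2.65 km) = 2670 kg m⁻³.

2670 kg m⁻³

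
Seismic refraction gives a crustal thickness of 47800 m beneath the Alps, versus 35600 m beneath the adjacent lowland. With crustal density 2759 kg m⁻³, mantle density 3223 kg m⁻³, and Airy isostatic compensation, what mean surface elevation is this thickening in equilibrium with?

Excess crust Δ = 47800 m − 35600 m = 12200 m, split between elevation h and root r with h + r = Δ.
Airy balance ρ_c h = (ρ_m − ρ_c) r gives r = h ρ_c/(ρ_m − ρ_c), so h (1 + ρ_c/(ρ_m − ρ_c)) = Δ, i.e. h = Δ (ρ_m − ρ_c)/ρ_m.
h = 12200 m × 464/3223 = 1760 m.

1760 m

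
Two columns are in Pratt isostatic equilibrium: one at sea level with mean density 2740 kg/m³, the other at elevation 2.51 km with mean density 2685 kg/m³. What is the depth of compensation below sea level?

123 km

ρ_ref D = ρ (D + h) → D (ρ_ref − ρ) = ρ h.
D = ρ h/(ρ_ref − ρ) = 2685 × 2.51 km/(2740 − 2685) = 123 km.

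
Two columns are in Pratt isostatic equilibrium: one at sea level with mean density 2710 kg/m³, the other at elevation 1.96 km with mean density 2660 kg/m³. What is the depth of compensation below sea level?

104 km

ρ_ref D = ρ (D + h) → D (ρ_ref − ρ) = ρ h.
D = ρ h/(ρ_ref − ρ) = 2660 × 1.96 km/(2710 − 2660) = 104 km.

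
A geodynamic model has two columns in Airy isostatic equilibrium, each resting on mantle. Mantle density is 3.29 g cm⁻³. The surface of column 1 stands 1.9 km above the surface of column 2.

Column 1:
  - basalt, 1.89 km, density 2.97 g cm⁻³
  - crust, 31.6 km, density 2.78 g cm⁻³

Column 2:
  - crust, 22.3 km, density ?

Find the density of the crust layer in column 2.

2.82 g cm⁻³

Take the compensation level at the base of the deeper column (depth z_c below the surface of column 1) and equate Σ ρ_i t_i down to z_c; mantle fills any gap and the z_c terms cancel.
Column 1: 1.89×2.97 + 31.6×2.78 + (z_c − 33.49)×3.29
Column 2: 1.9×0 + 22.3×ρ + (z_c − 1.9 − 22.3)×3.29
The z_c×3.29 term appears on both sides and cancels. Collect the known terms of each column as K = Σ(ρt)_known − 3.29 × (depth of known layers): K_1 = 93.4613 − 3.29×33.49 = −16.7208; K_2 = 0 − 3.29×(1.9 + 22.3) = −79.618.
Balance: K_1 = K_2 + 22.3×ρ, so ρ = (K_1 − K_2)/22.3 = 62.8972/22.3 = 2.82 g cm⁻³.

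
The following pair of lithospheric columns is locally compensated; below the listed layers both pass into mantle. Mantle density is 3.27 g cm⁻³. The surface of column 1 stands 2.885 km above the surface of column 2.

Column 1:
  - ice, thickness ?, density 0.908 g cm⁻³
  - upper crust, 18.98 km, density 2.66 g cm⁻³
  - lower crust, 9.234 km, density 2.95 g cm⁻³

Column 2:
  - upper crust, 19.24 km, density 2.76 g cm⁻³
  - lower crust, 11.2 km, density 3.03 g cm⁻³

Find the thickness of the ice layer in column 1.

3.13 km

Take the compensation level at the base of the deeper column (depth z_c below the surface of column 1) and equate Σ ρ_i t_i down to z_c; mantle fills any gap and the z_c terms cancel.
Column 1: x×0.908 + 18.98×2.66 + 9.234×2.95 + (z_c − 28.214 − x)×3.27
Column 2: 2.885×0 + 19.24×2.76 + 11.2×3.03 + (z_c − 2.885 − 30.44)×3.27
The z_c×3.27 term appears on both sides and cancels. Collect the known terms of each column as K = Σ(ρt)_known − 3.27 × (depth of known layers): K_1 = 77.7271 − 3.27×28.214 = −14.53268; K_2 = 87.0384 − 3.27×(2.885 + 30.44) = −21.93435.
Balance: K_1 − x×(3.27 − 0.908) = K_2, so x = (K_1 − K_2)/(3.27 − 0.908) = 7.40167/2.362 = 3.13 km.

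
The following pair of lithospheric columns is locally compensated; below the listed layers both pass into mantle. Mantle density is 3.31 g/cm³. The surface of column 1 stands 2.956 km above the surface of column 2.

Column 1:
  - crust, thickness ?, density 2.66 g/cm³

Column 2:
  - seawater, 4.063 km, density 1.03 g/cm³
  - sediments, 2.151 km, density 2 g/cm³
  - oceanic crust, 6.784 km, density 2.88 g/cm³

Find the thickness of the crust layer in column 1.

Take the compensation level at the base of the deeper column (depth z_c below the surface of column 1) and equate Σ ρ_i t_i down to z_c; mantle fills any gap and the z_c terms cancel.
Column 1: x×2.66 + (z_c − 0 − x)×3.31
Column 2: 2.956×0 + 4.063×1.03 + 2.151×2 + 6.784×2.88 + (z_c − 2.956 − 12.998)×3.31
The z_c×3.31 term appears on both sides and cancels. Collect the known terms of each column as K = Σ(ρt)_known − 3.31 × (depth of known layers): K_1 = 0 − 3.31×0 = 0; K_2 = 28.02481 − 3.31×(2.956 + 12.998) = −24.78293.
Balance: K_1 − x×(3.31 − 2.66) = K_2, so x = (K_1 − K_2)/(3.31 − 2.66) = 24.7829/0.65 = 38.1 km.

38.1 km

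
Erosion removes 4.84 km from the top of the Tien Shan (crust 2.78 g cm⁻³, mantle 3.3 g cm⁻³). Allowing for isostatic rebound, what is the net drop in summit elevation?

0.763 km

Rebound u = e ρ_c/ρ_m = 4.84 km × 2.78/3.3 = 4.077 km.
Net surface drop = e − u = 4.84 km − 4.077 km = e (ρ_m − ρ_c)/ρ_m = 0.763 km.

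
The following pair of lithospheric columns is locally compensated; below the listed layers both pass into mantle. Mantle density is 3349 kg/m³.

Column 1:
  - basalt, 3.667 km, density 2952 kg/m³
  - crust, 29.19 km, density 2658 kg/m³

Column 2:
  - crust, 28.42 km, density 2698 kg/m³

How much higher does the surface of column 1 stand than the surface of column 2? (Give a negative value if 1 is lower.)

0.933 km

For any compensation level in the mantle, the mantle terms cancel and isostasy reduces to e = (Σt_1 − Σt_2) − (Σ(ρt)_1 − Σ(ρt)_2) / ρ_m.
Σt_1 = 32.857 km; Σt_2 = 28.42 km; Σ(ρt)_1 = 88412.004; Σ(ρt)_2 = 76677.16 (in km·kg/m³).
e = (32.857 − 28.42) − (88412.004 − 76677.16) / 3349 = 0.933 km.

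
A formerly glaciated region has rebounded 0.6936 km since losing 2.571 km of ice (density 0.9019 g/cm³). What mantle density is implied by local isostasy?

3.34 g/cm³

ρ_m = ρ_ice t / u = 0.9019 × 2.571 km/0.6936 km = 3.34 g/cm³.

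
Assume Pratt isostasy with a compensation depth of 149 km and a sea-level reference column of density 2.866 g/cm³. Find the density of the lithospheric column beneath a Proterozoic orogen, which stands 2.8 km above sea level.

Pratt balance: ρ_ref D = ρ (D + h).
ρ = ρ_ref D/(D + h) = 2.866 × 149 km/(149 km + 2.8 km) = 2.81 g/cm³.

2.81 g/cm³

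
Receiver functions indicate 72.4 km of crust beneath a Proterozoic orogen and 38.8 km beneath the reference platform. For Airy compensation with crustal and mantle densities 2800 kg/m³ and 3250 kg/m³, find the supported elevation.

4.65 km

Excess crust Δ = 72.4 km − 38.8 km = 33.6 km, split between elevation h and root r with h + r = Δ.
Airy balance ρ_c h = (ρ_m − ρ_c) r gives r = h ρ_c/(ρ_m − ρ_c), so h (1 + ρ_c/(ρ_m − ρ_c)) = Δ, i.e. h = Δ (ρ_m − ρ_c)/ρ_m.
h = 33.6 km × 450/3250 = 4.65 km.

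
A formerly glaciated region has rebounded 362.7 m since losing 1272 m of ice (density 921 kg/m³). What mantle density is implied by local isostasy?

3230 kg/m³

ρ_m = ρ_ice t / u = 921 × 1272 m/362.7 m = 3230 kg/m³.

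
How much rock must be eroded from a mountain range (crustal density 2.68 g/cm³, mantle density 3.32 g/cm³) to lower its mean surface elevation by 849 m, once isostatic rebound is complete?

Net drop Δ = e − u = e − e ρ_c/ρ_m = e (ρ_m − ρ_c)/ρ_m.
e = Δ ρ_m/(ρ_m − ρ_c) = 849 m × 3.32/0.64 = 4400 m.

4400 m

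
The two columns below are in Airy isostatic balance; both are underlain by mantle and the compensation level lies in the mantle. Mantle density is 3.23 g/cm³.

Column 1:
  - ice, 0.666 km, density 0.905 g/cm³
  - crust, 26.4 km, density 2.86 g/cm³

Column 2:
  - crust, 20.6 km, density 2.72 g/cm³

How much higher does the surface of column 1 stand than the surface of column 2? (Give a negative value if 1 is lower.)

0.251 km

For any compensation level in the mantle, the mantle terms cancel and isostasy reduces to e = (Σt_1 − Σt_2) − (Σ(ρt)_1 − Σ(ρt)_2) / ρ_m.
Σt_1 = 27.066 km; Σt_2 = 20.6 km; Σ(ρt)_1 = 76.10673; Σ(ρt)_2 = 56.032 (in km·g/cm³).
e = (27.066 − 20.6) − (76.10673 − 56.032) / 3.23 = 0.251 km.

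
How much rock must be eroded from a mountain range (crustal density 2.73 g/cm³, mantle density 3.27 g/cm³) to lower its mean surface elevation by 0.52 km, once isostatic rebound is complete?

3.15 km

Net drop Δ = e − u = e − e ρ_c/ρ_m = e (ρ_m − ρ_c)/ρ_m.
e = Δ ρ_m/(ρ_m − ρ_c) = 0.52 km × 3.27/0.54 = 3.15 km.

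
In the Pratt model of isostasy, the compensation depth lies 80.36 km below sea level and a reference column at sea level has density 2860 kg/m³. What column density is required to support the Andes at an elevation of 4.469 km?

Pratt balance: ρ_ref D = ρ (D + h).
ρ = ρ_ref D/(D + h) = 2860 × 80.36 km/(80.36 km + 4.469 km) = 2710 kg/m³.

2710 kg/m³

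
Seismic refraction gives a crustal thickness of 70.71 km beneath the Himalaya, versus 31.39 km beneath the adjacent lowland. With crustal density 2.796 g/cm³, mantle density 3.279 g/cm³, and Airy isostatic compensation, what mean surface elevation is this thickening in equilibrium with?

Excess crust Δ = 70.71 km − 31.39 km = 39.32 km, split between elevation h and root r with h + r = Δ.
Airy balance ρ_c h = (ρ_m − ρ_c) r gives r = h ρ_c/(ρ_m − ρ_c), so h (1 + ρ_c/(ρ_m − ρ_c)) = Δ, i.e. h = Δ (ρ_m − ρ_c)/ρ_m.
h = 39.32 km × 0.483/3.279 = 5.79 km.

5.79 km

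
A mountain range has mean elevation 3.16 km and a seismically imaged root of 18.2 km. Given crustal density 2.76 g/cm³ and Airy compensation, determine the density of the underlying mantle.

Airy balance: ρ_c h = (ρ_m − ρ_c) r → ρ_m = ρ_c (1 + h/r).
ρ_m = 2.76 × (1 + 3.16 km/18.2 km) = 3.24 g/cm³.

3.24 g/cm³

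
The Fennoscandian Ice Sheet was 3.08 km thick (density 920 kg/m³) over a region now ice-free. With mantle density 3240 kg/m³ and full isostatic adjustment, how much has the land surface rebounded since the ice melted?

Removing the load lets mantle flow back in; uplift u satisfies ρ_ice t = ρ_m u.
u = t ρ_ice/ρ_m = 3.08 km × 920/3240 = 0.875 km.

0.875 km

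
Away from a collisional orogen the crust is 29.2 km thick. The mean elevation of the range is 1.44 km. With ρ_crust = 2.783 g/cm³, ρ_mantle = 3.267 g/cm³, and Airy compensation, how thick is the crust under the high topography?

Root depth r = h ρ_c / (ρ_m − ρ_c) = 1.44 km × 2.783 / 0.484 = 8.28 km.
Total thickness = T + h + r = 29.2 km + 1.44 km + 8.28 km = 38.9 km.

38.9 km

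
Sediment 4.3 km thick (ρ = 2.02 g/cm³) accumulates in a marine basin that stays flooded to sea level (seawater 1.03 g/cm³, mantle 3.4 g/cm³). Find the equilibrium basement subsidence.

Submarine loading: the sediment displaces seawater, and the subsidence is in turn flooded, so s (ρ_m − ρ_w) = t (ρ_sed − ρ_w).
s = 4.3 km × (2.02 − 1.03) / (3.4 − 1.03) = 1.8 km.

1.8 km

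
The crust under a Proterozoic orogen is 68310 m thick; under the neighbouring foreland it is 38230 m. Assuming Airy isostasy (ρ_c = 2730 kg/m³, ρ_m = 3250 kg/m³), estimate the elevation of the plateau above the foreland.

Excess crust Δ = 68310 m − 38230 m = 30080 m, split between elevation h and root r with h + r = Δ.
Airy balance ρ_c h = (ρ_m − ρ_c) r gives r = h ρ_c/(ρ_m − ρ_c), so h (1 + ρ_c/(ρ_m − ρ_c)) = Δ, i.e. h = Δ (ρ_m − ρ_c)/ρ_m.
h = 30080 m × 520/3250 = 4810 m.

4810 m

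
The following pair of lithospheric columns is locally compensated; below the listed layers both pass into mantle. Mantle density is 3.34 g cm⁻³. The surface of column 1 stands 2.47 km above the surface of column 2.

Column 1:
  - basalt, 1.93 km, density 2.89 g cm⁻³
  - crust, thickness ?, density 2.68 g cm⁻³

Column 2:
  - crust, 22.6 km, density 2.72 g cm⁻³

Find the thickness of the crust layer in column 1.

Take the compensation level at the base of the deeper column (depth z_c below the surface of column 1) and equate Σ ρ_i t_i down to z_c; mantle fills any gap and the z_c terms cancel.
Column 1: 1.93×2.89 + x×2.68 + (z_c − 1.93 − x)×3.34
Column 2: 2.47×0 + 22.6×2.72 + (z_c − 2.47 − 22.6)×3.34
The z_c×3.34 term appears on both sides and cancels. Collect the known terms of each column as K = Σ(ρt)_known − 3.34 × (depth of known layers): K_1 = 5.5777 − 3.34×1.93 = −0.8685; K_2 = 61.472 − 3.34×(2.47 + 22.6) = −22.2618.
Balance: K_1 − x×(3.34 − 2.68) = K_2, so x = (K_1 − K_2)/(3.34 − 2.68) = 21.3933/0.66 = 32.4 km.

32.4 km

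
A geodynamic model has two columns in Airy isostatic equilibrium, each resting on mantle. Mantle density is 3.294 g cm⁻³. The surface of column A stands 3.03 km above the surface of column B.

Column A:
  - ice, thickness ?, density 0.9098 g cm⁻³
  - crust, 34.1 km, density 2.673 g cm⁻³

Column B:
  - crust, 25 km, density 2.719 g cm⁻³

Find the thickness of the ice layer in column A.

1.33 km

Take the compensation level at the base of the deeper column (depth z_c below the surface of column A) and equate Σ ρ_i t_i down to z_c; mantle fills any gap and the z_c terms cancel.
Column A: x×0.9098 + 34.1×2.673 + (z_c − 34.1 − x)×3.294
Column B: 3.03×0 + 25×2.719 + (z_c − 3.03 − 25)×3.294
The z_c×3.294 term appears on both sides and cancels. Collect the known terms of each column as K = Σ(ρt)_known − 3.294 × (depth of known layers): K_A = 91.1493 − 3.294×34.1 = −21.1761; K_B = 67.975 − 3.294×(3.03 + 25) = −24.35582.
Balance: K_A − x×(3.294 − 0.9098) = K_B, so x = (K_A − K_B)/(3.294 − 0.9098) = 3.17972/2.3842 = 1.33 km.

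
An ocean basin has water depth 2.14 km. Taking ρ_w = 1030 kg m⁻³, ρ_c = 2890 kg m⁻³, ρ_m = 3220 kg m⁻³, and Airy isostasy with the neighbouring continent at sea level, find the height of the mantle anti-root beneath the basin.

For local isostatic compensation: replacing crust with seawater at the top is compensated by replacing crust with mantle at the base: d (ρ_c − ρ_w) = a (ρ_m − ρ_c).
a = d (ρ_c − ρ_w)/(ρ_m − ρ_c) = 2.14 km × 1860/330 = 12.1 km.

12.1 km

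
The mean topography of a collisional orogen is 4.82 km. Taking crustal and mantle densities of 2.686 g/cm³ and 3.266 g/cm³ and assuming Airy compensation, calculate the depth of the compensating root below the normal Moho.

In Airy isostatic equilibrium: the weight of the topography is balanced by the buoyancy of the root, ρ_c h = (ρ_m − ρ_c) r.
r = h · ρ_c / (ρ_m − ρ_c) = 4.82 km × 2.686 / (3.266 − 2.686) = 22.3 km.

22.3 km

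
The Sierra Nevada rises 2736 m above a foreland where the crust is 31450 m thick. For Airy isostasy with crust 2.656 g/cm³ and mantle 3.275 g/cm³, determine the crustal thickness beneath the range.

Root depth r = h ρ_c / (ρ_m − ρ_c) = 2736 m × 2.656 / 0.619 = 11740 m.
Total thickness = T + h + r = 31450 m + 2736 m + 11740 m = 45900 m.

45900 m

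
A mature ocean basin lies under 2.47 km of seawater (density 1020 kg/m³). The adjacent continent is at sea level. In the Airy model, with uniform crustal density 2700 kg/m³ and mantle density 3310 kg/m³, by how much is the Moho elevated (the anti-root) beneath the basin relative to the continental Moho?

For local isostatic compensation: replacing crust with seawater at the top is compensated by replacing crust with mantle at the base: d (ρ_c − ρ_w) = a (ρ_m − ρ_c).
a = d (ρ_c − ρ_w)/(ρ_m − ρ_c) = 2.47 km × 1680/610 = 6.8 km.

6.8 km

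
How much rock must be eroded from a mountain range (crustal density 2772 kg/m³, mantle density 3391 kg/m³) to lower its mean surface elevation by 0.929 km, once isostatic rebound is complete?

5.09 km

Net drop Δ = e − u = e − e ρ_c/ρ_m = e (ρ_m − ρ_c)/ρ_m.
e = Δ ρ_m/(ρ_m − ρ_c) = 0.929 km × 3391/619 = 5.09 km.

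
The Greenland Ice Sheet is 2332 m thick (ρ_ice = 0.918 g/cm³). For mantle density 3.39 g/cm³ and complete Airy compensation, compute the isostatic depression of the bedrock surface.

631 m

For local isostatic compensation: the ice load ρ_ice t is balanced by mantle displaced below, ρ_m s.
s = t ρ_ice / ρ_m = 2332 m × 0.918/3.39 = 631 m.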